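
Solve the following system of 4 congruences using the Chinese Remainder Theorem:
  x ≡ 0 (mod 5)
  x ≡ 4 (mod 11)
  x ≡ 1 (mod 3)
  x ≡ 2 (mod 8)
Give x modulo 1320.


Product of moduli M = 5 · 11 · 3 · 8 = 1320.
Merge one congruence at a time:
  Start: x ≡ 0 (mod 5).
  Combine with x ≡ 4 (mod 11); new modulus lcm = 55.
    Write x = 0 + 5·t and substitute into x ≡ 4 (mod 11): 5·t ≡ 4 − 0 = 4 (mod 11).
    The inverse of 5 mod 11 is 9 (since 5·9 = 45 = 4·11 + 1), so t ≡ 9·4 = 36 ≡ 3 (mod 11).
    Then x = 0 + 5·3 = 15, valid modulo lcm(5, 11) = 55: x ≡ 15 (mod 55).
  Combine with x ≡ 1 (mod 3); new modulus lcm = 165.
    Write x = 15 + 55·t and substitute into x ≡ 1 (mod 3): 55·t ≡ 1 − 15 = -14 (mod 3).
    Reduce coefficients mod 3: 1·t ≡ 1 (mod 3).
    So t ≡ 1 (mod 3).
    Then x = 15 + 55·1 = 70, valid modulo lcm(55, 3) = 165: x ≡ 70 (mod 165).
  Combine with x ≡ 2 (mod 8); new modulus lcm = 1320.
    Write x = 70 + 165·t and substitute into x ≡ 2 (mod 8): 165·t ≡ 2 − 70 = -68 (mod 8).
    Reduce coefficients mod 8: 5·t ≡ 4 (mod 8).
    The inverse of 5 mod 8 is 5 (since 5·5 = 25 = 3·8 + 1), so t ≡ 5·4 = 20 ≡ 4 (mod 8).
    Then x = 70 + 165·4 = 730, valid modulo lcm(165, 8) = 1320: x ≡ 730 (mod 1320).
Verify against each original: 730 mod 5 = 0, 730 mod 11 = 4, 730 mod 3 = 1, 730 mod 8 = 2.

x ≡ 730 (mod 1320).


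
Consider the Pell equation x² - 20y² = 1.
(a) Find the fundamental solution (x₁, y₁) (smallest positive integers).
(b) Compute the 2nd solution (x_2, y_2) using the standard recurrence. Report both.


Step 1: Find the fundamental solution (x₁, y₁) of x² - 20y² = 1.
  Expand √20 as a continued fraction. a₀ = ⌊√20⌋ = 4; iterate m_{k+1} = d_k·a_k − m_k, d_{k+1} = (20 − m_{k+1}²)/d_k, a_{k+1} = ⌊(a₀ + m_{k+1})/d_{k+1}⌋ (starting m₀ = 0, d₀ = 1), with convergents p_k = a_k·p_{k-1} + p_{k-2}, q_k = a_k·q_{k-1} + q_{k-2} (p₋₁ = 1, q₋₁ = 0):
  k = 0: a₀ = 4; p₀/q₀ = 4/1; p₀² − 20·q₀² = 16 − 20 = -4.
  k = 1: m = 4, d = 4, a = ⌊(4 + 4)/4⌋ = 2; p/q = (2·4 + 1)/(2·1 + 0) = 9/2; p² − 20·q² = 81 − 80 = 1.
  The first convergent with p² − 20·q² = 1 gives the fundamental solution (x₁, y₁) = (9, 2).
Step 2: Apply the recurrence (x_{n+1}, y_{n+1}) = (x₁x_n + 20y₁y_n, x₁y_n + y₁x_n) repeatedly.
  From (x_1, y_1) = (9, 2): x_2 = 9·9 + 20·2·2 = 161; y_2 = 9·2 + 2·9 = 36.
Step 3: Verify x_2² - 20·y_2² = 25921 - 25920 = 1 (should be 1). ✓

(x_1, y_1) = (9, 2); (x_2, y_2) = (161, 36).


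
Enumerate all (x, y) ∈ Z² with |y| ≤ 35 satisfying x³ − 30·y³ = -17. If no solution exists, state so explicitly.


The equation is x³ - 30y³ = -17. For fixed y, x³ = 30·y³ − 17, so a solution requires the RHS to be a perfect cube.
Strategy: iterate y from -35 to 35, compute RHS = 30·y³ − 17, and check whether it is a (positive or negative) perfect cube.
Check small values of y:
  y = 0: RHS = -17 is not a perfect cube.
  y = 1: RHS = 13 is not a perfect cube.
  y = -1: RHS = -47 is not a perfect cube.
  y = 2: RHS = 223 is not a perfect cube.
  y = -2: RHS = -257 is not a perfect cube.
  y = 3: RHS = 793 is not a perfect cube.
  y = -3: RHS = -827 is not a perfect cube.
Continuing the search up to |y| = 35 finds no solutions either.
No (x, y) in the scanned range satisfies the equation.

No integer solutions with |y| ≤ 35.


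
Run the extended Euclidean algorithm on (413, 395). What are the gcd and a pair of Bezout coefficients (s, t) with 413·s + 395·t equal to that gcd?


Euclidean algorithm on (413, 395) — divide until remainder is 0:
  413 = 1 · 395 + 18
  395 = 21 · 18 + 17
  18 = 1 · 17 + 1
  17 = 17 · 1 + 0
gcd(413, 395) = 1.
Track Bezout coefficients alongside the remainders: start with r₀ = 413 = a·1 + b·0 (s = 1, t = 0) and r₁ = 395 = a·0 + b·1 (s = 0, t = 1); each new remainder r_{k+1} = r_{k-1} − q_k·r_k inherits s_{k+1} = s_{k-1} − q_k·s_k, t_{k+1} = t_{k-1} − q_k·t_k, so r_k = a·s_k + b·t_k at every step:
  q = 1: r = 18, s = 1 − 1·0 = 1, t = 0 − 1·1 = -1  (check: 413·1 + 395·(-1) = 18)
  q = 21: r = 17, s = 0 − 21·1 = -21, t = 1 − 21·(-1) = 22  (check: 413·(-21) + 395·22 = 17)
  q = 1: r = 1, s = 1 − 1·(-21) = 22, t = -1 − 1·22 = -23  (check: 413·22 + 395·(-23) = 1)
The row with r = 1 (the gcd) gives the Bezout coefficients s = 22, t = -23.
Result: 413 · (22) + 395 · (-23) = 1.

gcd(413, 395) = 1; s = 22, t = -23 (check: 413·22 + 395·(-23) = 1).


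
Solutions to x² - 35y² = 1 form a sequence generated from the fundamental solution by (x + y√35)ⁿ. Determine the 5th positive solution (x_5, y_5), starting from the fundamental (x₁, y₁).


Step 1: Find the fundamental solution (x₁, y₁) of x² - 35y² = 1.
  Expand √35 as a continued fraction. a₀ = ⌊√35⌋ = 5; iterate m_{k+1} = d_k·a_k − m_k, d_{k+1} = (35 − m_{k+1}²)/d_k, a_{k+1} = ⌊(a₀ + m_{k+1})/d_{k+1}⌋ (starting m₀ = 0, d₀ = 1), with convergents p_k = a_k·p_{k-1} + p_{k-2}, q_k = a_k·q_{k-1} + q_{k-2} (p₋₁ = 1, q₋₁ = 0):
  k = 0: a₀ = 5; p₀/q₀ = 5/1; p₀² − 35·q₀² = 25 − 35 = -10.
  k = 1: m = 5, d = 10, a = ⌊(5 + 5)/10⌋ = 1; p/q = (1·5 + 1)/(1·1 + 0) = 6/1; p² − 35·q² = 36 − 35 = 1.
  The first convergent with p² − 35·q² = 1 gives the fundamental solution (x₁, y₁) = (6, 1).
Step 2: Apply the recurrence (x_{n+1}, y_{n+1}) = (x₁x_n + 35y₁y_n, x₁y_n + y₁x_n) repeatedly.
  From (x_1, y_1) = (6, 1): x_2 = 6·6 + 35·1·1 = 71; y_2 = 6·1 + 1·6 = 12.
  From (x_2, y_2) = (71, 12): x_3 = 6·71 + 35·1·12 = 846; y_3 = 6·12 + 1·71 = 143.
  From (x_3, y_3) = (846, 143): x_4 = 6·846 + 35·1·143 = 10081; y_4 = 6·143 + 1·846 = 1704.
  From (x_4, y_4) = (10081, 1704): x_5 = 6·10081 + 35·1·1704 = 120126; y_5 = 6·1704 + 1·10081 = 20305.
Step 3: Verify x_5² - 35·y_5² = 14430255876 - 14430255875 = 1 (should be 1). ✓

(x_1, y_1) = (6, 1); (x_5, y_5) = (120126, 20305).


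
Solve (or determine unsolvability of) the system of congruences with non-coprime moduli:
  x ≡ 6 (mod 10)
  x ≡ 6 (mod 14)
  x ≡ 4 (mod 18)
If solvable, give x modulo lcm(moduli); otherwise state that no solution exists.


Moduli 10, 14, 18 are not pairwise coprime, so CRT works modulo lcm(m_i) when all pairwise compatibility conditions hold.
Pairwise compatibility: gcd(m_i, m_j) must divide a_i - a_j for every pair.
Merge one congruence at a time:
  Start: x ≡ 6 (mod 10).
  Combine with x ≡ 6 (mod 14): gcd(10, 14) = 2; 6 - 6 = 0, which IS divisible by 2, so compatible.
    Write x = 6 + 10·t and substitute into x ≡ 6 (mod 14): 10·t ≡ 6 − 6 = 0 (mod 14).
    Divide the congruence (and modulus) by g = 2: 5·t ≡ 0 (mod 7).
    The inverse of 5 mod 7 is 3 (since 5·3 = 15 = 2·7 + 1), so t ≡ 3·0 = 0 ≡ 0 (mod 7).
    Then x = 6 + 10·0 = 6, valid modulo lcm(10, 14) = 70: x ≡ 6 (mod 70).
  Combine with x ≡ 4 (mod 18): gcd(70, 18) = 2; 4 - 6 = -2, which IS divisible by 2, so compatible.
    Write x = 6 + 70·t and substitute into x ≡ 4 (mod 18): 70·t ≡ 4 − 6 = -2 (mod 18).
    Divide the congruence (and modulus) by g = 2: 35·t ≡ -1 (mod 9).
    Reduce coefficients mod 9: 8·t ≡ 8 (mod 9).
    The inverse of 8 mod 9 is 8 (since 8·8 = 64 = 7·9 + 1), so t ≡ 8·8 = 64 ≡ 1 (mod 9).
    Then x = 6 + 70·1 = 76, valid modulo lcm(70, 18) = 630: x ≡ 76 (mod 630).
Verify: 76 mod 10 = 6, 76 mod 14 = 6, 76 mod 18 = 4.

x ≡ 76 (mod 630).


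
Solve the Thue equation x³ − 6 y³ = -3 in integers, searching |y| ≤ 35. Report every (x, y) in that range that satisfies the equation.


The equation is x³ - 6y³ = -3. For fixed y, x³ = 6·y³ − 3, so a solution requires the RHS to be a perfect cube.
Strategy: iterate y from -35 to 35, compute RHS = 6·y³ − 3, and check whether it is a (positive or negative) perfect cube.
Check small values of y:
  y = 0: RHS = -3 is not a perfect cube.
  y = 1: RHS = 3 is not a perfect cube.
  y = -1: RHS = -9 is not a perfect cube.
  y = 2: RHS = 45 is not a perfect cube.
  y = -2: RHS = -51 is not a perfect cube.
  y = 3: RHS = 159 is not a perfect cube.
  y = -3: RHS = -165 is not a perfect cube.
Continuing the search up to |y| = 35 finds no solutions either.
No (x, y) in the scanned range satisfies the equation.

No integer solutions with |y| ≤ 35.


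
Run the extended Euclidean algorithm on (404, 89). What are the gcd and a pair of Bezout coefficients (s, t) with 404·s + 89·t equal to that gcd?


Euclidean algorithm on (404, 89) — divide until remainder is 0:
  404 = 4 · 89 + 48
  89 = 1 · 48 + 41
  48 = 1 · 41 + 7
  41 = 5 · 7 + 6
  7 = 1 · 6 + 1
  6 = 6 · 1 + 0
gcd(404, 89) = 1.
Track Bezout coefficients alongside the remainders: start with r₀ = 404 = a·1 + b·0 (s = 1, t = 0) and r₁ = 89 = a·0 + b·1 (s = 0, t = 1); each new remainder r_{k+1} = r_{k-1} − q_k·r_k inherits s_{k+1} = s_{k-1} − q_k·s_k, t_{k+1} = t_{k-1} − q_k·t_k, so r_k = a·s_k + b·t_k at every step:
  q = 4: r = 48, s = 1 − 4·0 = 1, t = 0 − 4·1 = -4  (check: 404·1 + 89·(-4) = 48)
  q = 1: r = 41, s = 0 − 1·1 = -1, t = 1 − 1·(-4) = 5  (check: 404·(-1) + 89·5 = 41)
  q = 1: r = 7, s = 1 − 1·(-1) = 2, t = -4 − 1·5 = -9  (check: 404·2 + 89·(-9) = 7)
  q = 5: r = 6, s = -1 − 5·2 = -11, t = 5 − 5·(-9) = 50  (check: 404·(-11) + 89·50 = 6)
  q = 1: r = 1, s = 2 − 1·(-11) = 13, t = -9 − 1·50 = -59  (check: 404·13 + 89·(-59) = 1)
The row with r = 1 (the gcd) gives the Bezout coefficients s = 13, t = -59.
Result: 404 · (13) + 89 · (-59) = 1.

gcd(404, 89) = 1; s = 13, t = -59 (check: 404·13 + 89·(-59) = 1).


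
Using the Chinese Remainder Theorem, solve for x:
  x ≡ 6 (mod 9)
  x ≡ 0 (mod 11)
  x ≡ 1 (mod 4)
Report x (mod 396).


Moduli 9, 11, 4 are pairwise coprime; by CRT there is a unique solution modulo M = 9 · 11 · 4 = 396.
Solve pairwise, accumulating the modulus:
  Start with x ≡ 6 (mod 9).
  Combine with x ≡ 0 (mod 11): since gcd(9, 11) = 1, we get a unique residue mod 99.
    Write x = 6 + 9·t and substitute into x ≡ 0 (mod 11): 9·t ≡ 0 − 6 = -6 (mod 11).
    Reduce coefficients mod 11: 9·t ≡ 5 (mod 11).
    The inverse of 9 mod 11 is 5 (since 9·5 = 45 = 4·11 + 1), so t ≡ 5·5 = 25 ≡ 3 (mod 11).
    Then x = 6 + 9·3 = 33, valid modulo lcm(9, 11) = 99: x ≡ 33 (mod 99).
  Combine with x ≡ 1 (mod 4): since gcd(99, 4) = 1, we get a unique residue mod 396.
    Write x = 33 + 99·t and substitute into x ≡ 1 (mod 4): 99·t ≡ 1 − 33 = -32 (mod 4).
    Reduce coefficients mod 4: 3·t ≡ 0 (mod 4).
    The inverse of 3 mod 4 is 3 (since 3·3 = 9 = 2·4 + 1), so t ≡ 3·0 = 0 ≡ 0 (mod 4).
    Then x = 33 + 99·0 = 33, valid modulo lcm(99, 4) = 396: x ≡ 33 (mod 396).
Verify: 33 mod 9 = 6 ✓, 33 mod 11 = 0 ✓, 33 mod 4 = 1 ✓.

x ≡ 33 (mod 396).


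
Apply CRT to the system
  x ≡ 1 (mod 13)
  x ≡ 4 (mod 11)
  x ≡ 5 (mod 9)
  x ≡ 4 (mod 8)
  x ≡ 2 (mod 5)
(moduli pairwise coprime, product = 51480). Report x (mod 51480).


Product of moduli M = 13 · 11 · 9 · 8 · 5 = 51480.
Merge one congruence at a time:
  Start: x ≡ 1 (mod 13).
  Combine with x ≡ 4 (mod 11); new modulus lcm = 143.
    Write x = 1 + 13·t and substitute into x ≡ 4 (mod 11): 13·t ≡ 4 − 1 = 3 (mod 11).
    Reduce coefficients mod 11: 2·t ≡ 3 (mod 11).
    The inverse of 2 mod 11 is 6 (since 2·6 = 12 = 1·11 + 1), so t ≡ 6·3 = 18 ≡ 7 (mod 11).
    Then x = 1 + 13·7 = 92, valid modulo lcm(13, 11) = 143: x ≡ 92 (mod 143).
  Combine with x ≡ 5 (mod 9); new modulus lcm = 1287.
    Write x = 92 + 143·t and substitute into x ≡ 5 (mod 9): 143·t ≡ 5 − 92 = -87 (mod 9).
    Reduce coefficients mod 9: 8·t ≡ 3 (mod 9).
    The inverse of 8 mod 9 is 8 (since 8·8 = 64 = 7·9 + 1), so t ≡ 8·3 = 24 ≡ 6 (mod 9).
    Then x = 92 + 143·6 = 950, valid modulo lcm(143, 9) = 1287: x ≡ 950 (mod 1287).
  Combine with x ≡ 4 (mod 8); new modulus lcm = 10296.
    Write x = 950 + 1287·t and substitute into x ≡ 4 (mod 8): 1287·t ≡ 4 − 950 = -946 (mod 8).
    Reduce coefficients mod 8: 7·t ≡ 6 (mod 8).
    The inverse of 7 mod 8 is 7 (since 7·7 = 49 = 6·8 + 1), so t ≡ 7·6 = 42 ≡ 2 (mod 8).
    Then x = 950 + 1287·2 = 3524, valid modulo lcm(1287, 8) = 10296: x ≡ 3524 (mod 10296).
  Combine with x ≡ 2 (mod 5); new modulus lcm = 51480.
    Write x = 3524 + 10296·t and substitute into x ≡ 2 (mod 5): 10296·t ≡ 2 − 3524 = -3522 (mod 5).
    Reduce coefficients mod 5: 1·t ≡ 3 (mod 5).
    So t ≡ 3 (mod 5).
    Then x = 3524 + 10296·3 = 34412, valid modulo lcm(10296, 5) = 51480: x ≡ 34412 (mod 51480).
Verify against each original: 34412 mod 13 = 1, 34412 mod 11 = 4, 34412 mod 9 = 5, 34412 mod 8 = 4, 34412 mod 5 = 2.

x ≡ 34412 (mod 51480).


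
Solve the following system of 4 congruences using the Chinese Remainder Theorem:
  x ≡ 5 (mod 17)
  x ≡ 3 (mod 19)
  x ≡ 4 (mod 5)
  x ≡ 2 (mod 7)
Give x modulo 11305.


Product of moduli M = 17 · 19 · 5 · 7 = 11305.
Merge one congruence at a time:
  Start: x ≡ 5 (mod 17).
  Combine with x ≡ 3 (mod 19); new modulus lcm = 323.
    Write x = 5 + 17·t and substitute into x ≡ 3 (mod 19): 17·t ≡ 3 − 5 = -2 (mod 19).
    Reduce coefficients mod 19: 17·t ≡ 17 (mod 19).
    The inverse of 17 mod 19 is 9 (since 17·9 = 153 = 8·19 + 1), so t ≡ 9·17 = 153 ≡ 1 (mod 19).
    Then x = 5 + 17·1 = 22, valid modulo lcm(17, 19) = 323: x ≡ 22 (mod 323).
  Combine with x ≡ 4 (mod 5); new modulus lcm = 1615.
    Write x = 22 + 323·t and substitute into x ≡ 4 (mod 5): 323·t ≡ 4 − 22 = -18 (mod 5).
    Reduce coefficients mod 5: 3·t ≡ 2 (mod 5).
    The inverse of 3 mod 5 is 2 (since 3·2 = 6 = 1·5 + 1), so t ≡ 2·2 = 4 ≡ 4 (mod 5).
    Then x = 22 + 323·4 = 1314, valid modulo lcm(323, 5) = 1615: x ≡ 1314 (mod 1615).
  Combine with x ≡ 2 (mod 7); new modulus lcm = 11305.
    Write x = 1314 + 1615·t and substitute into x ≡ 2 (mod 7): 1615·t ≡ 2 − 1314 = -1312 (mod 7).
    Reduce coefficients mod 7: 5·t ≡ 4 (mod 7).
    The inverse of 5 mod 7 is 3 (since 5·3 = 15 = 2·7 + 1), so t ≡ 3·4 = 12 ≡ 5 (mod 7).
    Then x = 1314 + 1615·5 = 9389, valid modulo lcm(1615, 7) = 11305: x ≡ 9389 (mod 11305).
Verify against each original: 9389 mod 17 = 5, 9389 mod 19 = 3, 9389 mod 5 = 4, 9389 mod 7 = 2.

x ≡ 9389 (mod 11305).


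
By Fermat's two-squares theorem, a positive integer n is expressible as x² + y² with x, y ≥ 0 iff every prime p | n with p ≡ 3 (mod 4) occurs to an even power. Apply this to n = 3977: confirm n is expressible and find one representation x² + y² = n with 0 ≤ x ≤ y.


Step 1: Factor n = 3977 = 41 · 97.
Step 2: Check the mod-4 condition on each prime factor: 41 ≡ 1 (mod 4), exponent 1; 97 ≡ 1 (mod 4), exponent 1.
All primes ≡ 3 (mod 4) appear to even exponent (or don't appear), so by the two-squares theorem n IS expressible as a sum of two squares.
Step 3: Build a representation. Here n = 41 · 97 is a product of primes ≡ 1 (mod 4). Each prime p ≡ 1 (mod 4) is itself a sum of two squares; find a² by testing p − a² for a perfect square:
  41: 41 − 1² = 40, 41 − 2² = 37, 41 − 3² = 32, 41 − 4² = 25 = 5² ⇒ 41 = 4² + 5².
  97: 97 − 1² = 96, 97 − 2² = 93, 97 − 3² = 88, 97 − 4² = 81 = 9² ⇒ 97 = 4² + 9².
  Combine using the Brahmagupta–Fibonacci identity (a² + b²)(c² + d²) = (ac − bd)² + (ad + bc)² = (ac + bd)² + (ad − bc)²:
  41 · 97 = 3977: from (4² + 5²)(4² + 9²), take (4·4 − 5·9, 4·9 + 5·4) = (16 − 45, 36 + 20) = (-29, 56); dropping signs (only squares matter) gives (29, 56); check 29² + 56² = 841 + 3136 = 3977 ✓.
Step 4: Order so x ≤ y and verify: 29² + 56² = 841 + 3136 = 3977 = n. ✓

n = 3977 = 29² + 56² (one valid representation with x ≤ y).


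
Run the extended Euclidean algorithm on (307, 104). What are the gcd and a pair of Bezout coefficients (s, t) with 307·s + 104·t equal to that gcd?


Euclidean algorithm on (307, 104) — divide until remainder is 0:
  307 = 2 · 104 + 99
  104 = 1 · 99 + 5
  99 = 19 · 5 + 4
  5 = 1 · 4 + 1
  4 = 4 · 1 + 0
gcd(307, 104) = 1.
Track Bezout coefficients alongside the remainders: start with r₀ = 307 = a·1 + b·0 (s = 1, t = 0) and r₁ = 104 = a·0 + b·1 (s = 0, t = 1); each new remainder r_{k+1} = r_{k-1} − q_k·r_k inherits s_{k+1} = s_{k-1} − q_k·s_k, t_{k+1} = t_{k-1} − q_k·t_k, so r_k = a·s_k + b·t_k at every step:
  q = 2: r = 99, s = 1 − 2·0 = 1, t = 0 − 2·1 = -2  (check: 307·1 + 104·(-2) = 99)
  q = 1: r = 5, s = 0 − 1·1 = -1, t = 1 − 1·(-2) = 3  (check: 307·(-1) + 104·3 = 5)
  q = 19: r = 4, s = 1 − 19·(-1) = 20, t = -2 − 19·3 = -59  (check: 307·20 + 104·(-59) = 4)
  q = 1: r = 1, s = -1 − 1·20 = -21, t = 3 − 1·(-59) = 62  (check: 307·(-21) + 104·62 = 1)
The row with r = 1 (the gcd) gives the Bezout coefficients s = -21, t = 62.
Result: 307 · (-21) + 104 · (62) = 1.

gcd(307, 104) = 1; s = -21, t = 62 (check: 307·(-21) + 104·62 = 1).


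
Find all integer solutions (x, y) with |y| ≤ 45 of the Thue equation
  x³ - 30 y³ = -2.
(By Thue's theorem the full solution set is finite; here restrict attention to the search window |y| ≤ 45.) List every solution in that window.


The equation is x³ - 30y³ = -2. For fixed y, x³ = 30·y³ − 2, so a solution requires the RHS to be a perfect cube.
Strategy: iterate y from -45 to 45, compute RHS = 30·y³ − 2, and check whether it is a (positive or negative) perfect cube.
Check small values of y:
  y = 0: RHS = -2 is not a perfect cube.
  y = 1: RHS = 28 is not a perfect cube.
  y = -1: RHS = -32 is not a perfect cube.
  y = 2: RHS = 238 is not a perfect cube.
  y = -2: RHS = -242 is not a perfect cube.
  y = 3: RHS = 808 is not a perfect cube.
  y = -3: RHS = -812 is not a perfect cube.
Continuing the search up to |y| = 45 finds no solutions either.
No (x, y) in the scanned range satisfies the equation.

No integer solutions with |y| ≤ 45.


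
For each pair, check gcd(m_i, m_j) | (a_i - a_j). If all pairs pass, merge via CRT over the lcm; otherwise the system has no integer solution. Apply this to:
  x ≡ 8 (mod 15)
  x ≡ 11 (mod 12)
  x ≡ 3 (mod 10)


Moduli 15, 12, 10 are not pairwise coprime, so CRT works modulo lcm(m_i) when all pairwise compatibility conditions hold.
Pairwise compatibility: gcd(m_i, m_j) must divide a_i - a_j for every pair.
Merge one congruence at a time:
  Start: x ≡ 8 (mod 15).
  Combine with x ≡ 11 (mod 12): gcd(15, 12) = 3; 11 - 8 = 3, which IS divisible by 3, so compatible.
    Write x = 8 + 15·t and substitute into x ≡ 11 (mod 12): 15·t ≡ 11 − 8 = 3 (mod 12).
    Divide the congruence (and modulus) by g = 3: 5·t ≡ 1 (mod 4).
    Reduce coefficients mod 4: 1·t ≡ 1 (mod 4).
    So t ≡ 1 (mod 4).
    Then x = 8 + 15·1 = 23, valid modulo lcm(15, 12) = 60: x ≡ 23 (mod 60).
  Combine with x ≡ 3 (mod 10): gcd(60, 10) = 10; 3 - 23 = -20, which IS divisible by 10, so compatible.
    Write x = 23 + 60·t and substitute into x ≡ 3 (mod 10): 60·t ≡ 3 − 23 = -20 (mod 10).
    Divide the congruence (and modulus) by g = 10: 6·t ≡ -2 (mod 1).
    Modulo 1 every t works; take t = 0.
    Then x = 23 + 60·0 = 23, valid modulo lcm(60, 10) = 60: x ≡ 23 (mod 60).
Verify: 23 mod 15 = 8, 23 mod 12 = 11, 23 mod 10 = 3.

x ≡ 23 (mod 60).


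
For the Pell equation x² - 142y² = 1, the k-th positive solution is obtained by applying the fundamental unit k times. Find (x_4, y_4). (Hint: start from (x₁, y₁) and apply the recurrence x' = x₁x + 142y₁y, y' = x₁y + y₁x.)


Step 1: Find the fundamental solution (x₁, y₁) of x² - 142y² = 1.
  Expand √142 as a continued fraction. a₀ = ⌊√142⌋ = 11; iterate m_{k+1} = d_k·a_k − m_k, d_{k+1} = (142 − m_{k+1}²)/d_k, a_{k+1} = ⌊(a₀ + m_{k+1})/d_{k+1}⌋ (starting m₀ = 0, d₀ = 1), with convergents p_k = a_k·p_{k-1} + p_{k-2}, q_k = a_k·q_{k-1} + q_{k-2} (p₋₁ = 1, q₋₁ = 0):
  k = 0: a₀ = 11; p₀/q₀ = 11/1; p₀² − 142·q₀² = 121 − 142 = -21.
  k = 1: m = 11, d = 21, a = ⌊(11 + 11)/21⌋ = 1; p/q = (1·11 + 1)/(1·1 + 0) = 12/1; p² − 142·q² = 144 − 142 = 2.
  k = 2: m = 10, d = 2, a = ⌊(11 + 10)/2⌋ = 10; p/q = (10·12 + 11)/(10·1 + 1) = 131/11; p² − 142·q² = 17161 − 17182 = -21.
  k = 3: m = 10, d = 21, a = ⌊(11 + 10)/21⌋ = 1; p/q = (1·131 + 12)/(1·11 + 1) = 143/12; p² − 142·q² = 20449 − 20448 = 1.
  The first convergent with p² − 142·q² = 1 gives the fundamental solution (x₁, y₁) = (143, 12).
Step 2: Apply the recurrence (x_{n+1}, y_{n+1}) = (x₁x_n + 142y₁y_n, x₁y_n + y₁x_n) repeatedly.
  From (x_1, y_1) = (143, 12): x_2 = 143·143 + 142·12·12 = 40897; y_2 = 143·12 + 12·143 = 3432.
  From (x_2, y_2) = (40897, 3432): x_3 = 143·40897 + 142·12·3432 = 11696399; y_3 = 143·3432 + 12·40897 = 981540.
  From (x_3, y_3) = (11696399, 981540): x_4 = 143·11696399 + 142·12·981540 = 3345129217; y_4 = 143·981540 + 12·11696399 = 280717008.
Step 3: Verify x_4² - 142·y_4² = 11189889478427033089 - 11189889478427033088 = 1 (should be 1). ✓

(x_1, y_1) = (143, 12); (x_4, y_4) = (3345129217, 280717008).


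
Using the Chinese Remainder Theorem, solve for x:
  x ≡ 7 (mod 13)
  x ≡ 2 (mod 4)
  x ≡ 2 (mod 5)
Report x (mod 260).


Moduli 13, 4, 5 are pairwise coprime; by CRT there is a unique solution modulo M = 13 · 4 · 5 = 260.
Solve pairwise, accumulating the modulus:
  Start with x ≡ 7 (mod 13).
  Combine with x ≡ 2 (mod 4): since gcd(13, 4) = 1, we get a unique residue mod 52.
    Write x = 7 + 13·t and substitute into x ≡ 2 (mod 4): 13·t ≡ 2 − 7 = -5 (mod 4).
    Reduce coefficients mod 4: 1·t ≡ 3 (mod 4).
    So t ≡ 3 (mod 4).
    Then x = 7 + 13·3 = 46, valid modulo lcm(13, 4) = 52: x ≡ 46 (mod 52).
  Combine with x ≡ 2 (mod 5): since gcd(52, 5) = 1, we get a unique residue mod 260.
    Write x = 46 + 52·t and substitute into x ≡ 2 (mod 5): 52·t ≡ 2 − 46 = -44 (mod 5).
    Reduce coefficients mod 5: 2·t ≡ 1 (mod 5).
    The inverse of 2 mod 5 is 3 (since 2·3 = 6 = 1·5 + 1), so t ≡ 3·1 = 3 ≡ 3 (mod 5).
    Then x = 46 + 52·3 = 202, valid modulo lcm(52, 5) = 260: x ≡ 202 (mod 260).
Verify: 202 mod 13 = 7 ✓, 202 mod 4 = 2 ✓, 202 mod 5 = 2 ✓.

x ≡ 202 (mod 260).


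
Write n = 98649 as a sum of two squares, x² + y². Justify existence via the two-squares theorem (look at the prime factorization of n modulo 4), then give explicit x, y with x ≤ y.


Step 1: Factor n = 98649 = 3^2 · 97 · 113.
Step 2: Check the mod-4 condition on each prime factor: 3 ≡ 3 (mod 4), exponent 2 (must be even); 97 ≡ 1 (mod 4), exponent 1; 113 ≡ 1 (mod 4), exponent 1.
All primes ≡ 3 (mod 4) appear to even exponent (or don't appear), so by the two-squares theorem n IS expressible as a sum of two squares.
Step 3: Build a representation. Group n = k² · m with k = 3 and m = 97 · 113 = 10961 (a product of primes ≡ 1 (mod 4)); a representation of m scales to one of n via (k·x)² + (k·y)² = k²(x² + y²). Each prime p ≡ 1 (mod 4) is itself a sum of two squares; find a² by testing p − a² for a perfect square:
  97: 97 − 1² = 96, 97 − 2² = 93, 97 − 3² = 88, 97 − 4² = 81 = 9² ⇒ 97 = 4² + 9².
  113: 113 − 1² = 112, 113 − 2² = 109, 113 − 3² = 104, 113 − 4² = 97, 113 − 5² = 88, 113 − 6² = 77, 113 − 7² = 64 = 8² ⇒ 113 = 7² + 8².
  Combine using the Brahmagupta–Fibonacci identity (a² + b²)(c² + d²) = (ac − bd)² + (ad + bc)² = (ac + bd)² + (ad − bc)²:
  97 · 113 = 10961: from (4² + 9²)(7² + 8²), take (4·7 − 9·8, 4·8 + 9·7) = (28 − 72, 32 + 63) = (-44, 95); dropping signs (only squares matter) gives (44, 95); check 44² + 95² = 1936 + 9025 = 10961 ✓.
  Scale by k = 3: (3·44, 3·95) = (132, 285).
Step 4: Order so x ≤ y and verify: 132² + 285² = 17424 + 81225 = 98649 = n. ✓

n = 98649 = 132² + 285² (one valid representation with x ≤ y).


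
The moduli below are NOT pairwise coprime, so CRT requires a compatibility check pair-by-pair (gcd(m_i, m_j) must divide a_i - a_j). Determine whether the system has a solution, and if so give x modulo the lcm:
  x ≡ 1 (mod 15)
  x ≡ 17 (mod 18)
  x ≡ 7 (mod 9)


Moduli 15, 18, 9 are not pairwise coprime, so CRT works modulo lcm(m_i) when all pairwise compatibility conditions hold.
Pairwise compatibility: gcd(m_i, m_j) must divide a_i - a_j for every pair.
Merge one congruence at a time:
  Start: x ≡ 1 (mod 15).
  Combine with x ≡ 17 (mod 18): gcd(15, 18) = 3, and 17 - 1 = 16 is NOT divisible by 3.
    ⇒ system is inconsistent (no integer solution).

No solution (the system is inconsistent).


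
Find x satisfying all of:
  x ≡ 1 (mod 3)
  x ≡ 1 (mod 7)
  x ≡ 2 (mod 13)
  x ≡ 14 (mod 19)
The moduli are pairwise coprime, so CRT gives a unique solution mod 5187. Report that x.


Product of moduli M = 3 · 7 · 13 · 19 = 5187.
Merge one congruence at a time:
  Start: x ≡ 1 (mod 3).
  Combine with x ≡ 1 (mod 7); new modulus lcm = 21.
    Write x = 1 + 3·t and substitute into x ≡ 1 (mod 7): 3·t ≡ 1 − 1 = 0 (mod 7).
    The inverse of 3 mod 7 is 5 (since 3·5 = 15 = 2·7 + 1), so t ≡ 5·0 = 0 ≡ 0 (mod 7).
    Then x = 1 + 3·0 = 1, valid modulo lcm(3, 7) = 21: x ≡ 1 (mod 21).
  Combine with x ≡ 2 (mod 13); new modulus lcm = 273.
    Write x = 1 + 21·t and substitute into x ≡ 2 (mod 13): 21·t ≡ 2 − 1 = 1 (mod 13).
    Reduce coefficients mod 13: 8·t ≡ 1 (mod 13).
    The inverse of 8 mod 13 is 5 (since 8·5 = 40 = 3·13 + 1), so t ≡ 5·1 = 5 ≡ 5 (mod 13).
    Then x = 1 + 21·5 = 106, valid modulo lcm(21, 13) = 273: x ≡ 106 (mod 273).
  Combine with x ≡ 14 (mod 19); new modulus lcm = 5187.
    Write x = 106 + 273·t and substitute into x ≡ 14 (mod 19): 273·t ≡ 14 − 106 = -92 (mod 19).
    Reduce coefficients mod 19: 7·t ≡ 3 (mod 19).
    The inverse of 7 mod 19 is 11 (since 7·11 = 77 = 4·19 + 1), so t ≡ 11·3 = 33 ≡ 14 (mod 19).
    Then x = 106 + 273·14 = 3928, valid modulo lcm(273, 19) = 5187: x ≡ 3928 (mod 5187).
Verify against each original: 3928 mod 3 = 1, 3928 mod 7 = 1, 3928 mod 13 = 2, 3928 mod 19 = 14.

x ≡ 3928 (mod 5187).


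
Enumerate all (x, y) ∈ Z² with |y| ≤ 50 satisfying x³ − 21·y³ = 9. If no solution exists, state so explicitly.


The equation is x³ - 21y³ = 9. For fixed y, x³ = 21·y³ + 9, so a solution requires the RHS to be a perfect cube.
Strategy: iterate y from -50 to 50, compute RHS = 21·y³ + 9, and check whether it is a (positive or negative) perfect cube.
Check small values of y:
  y = 0: RHS = 9 is not a perfect cube.
  y = 1: RHS = 30 is not a perfect cube.
  y = -1: RHS = -12 is not a perfect cube.
  y = 2: RHS = 177 is not a perfect cube.
  y = -2: RHS = -159 is not a perfect cube.
  y = 3: RHS = 576 is not a perfect cube.
  y = -3: RHS = -558 is not a perfect cube.
Continuing the search up to |y| = 50 finds no solutions either.
No (x, y) in the scanned range satisfies the equation.

No integer solutions with |y| ≤ 50.


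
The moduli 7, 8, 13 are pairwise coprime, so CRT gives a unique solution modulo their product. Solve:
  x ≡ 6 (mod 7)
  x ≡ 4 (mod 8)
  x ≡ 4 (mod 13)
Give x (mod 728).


Moduli 7, 8, 13 are pairwise coprime; by CRT there is a unique solution modulo M = 7 · 8 · 13 = 728.
Solve pairwise, accumulating the modulus:
  Start with x ≡ 6 (mod 7).
  Combine with x ≡ 4 (mod 8): since gcd(7, 8) = 1, we get a unique residue mod 56.
    Write x = 6 + 7·t and substitute into x ≡ 4 (mod 8): 7·t ≡ 4 − 6 = -2 (mod 8).
    Reduce coefficients mod 8: 7·t ≡ 6 (mod 8).
    The inverse of 7 mod 8 is 7 (since 7·7 = 49 = 6·8 + 1), so t ≡ 7·6 = 42 ≡ 2 (mod 8).
    Then x = 6 + 7·2 = 20, valid modulo lcm(7, 8) = 56: x ≡ 20 (mod 56).
  Combine with x ≡ 4 (mod 13): since gcd(56, 13) = 1, we get a unique residue mod 728.
    Write x = 20 + 56·t and substitute into x ≡ 4 (mod 13): 56·t ≡ 4 − 20 = -16 (mod 13).
    Reduce coefficients mod 13: 4·t ≡ 10 (mod 13).
    The inverse of 4 mod 13 is 10 (since 4·10 = 40 = 3·13 + 1), so t ≡ 10·10 = 100 ≡ 9 (mod 13).
    Then x = 20 + 56·9 = 524, valid modulo lcm(56, 13) = 728: x ≡ 524 (mod 728).
Verify: 524 mod 7 = 6 ✓, 524 mod 8 = 4 ✓, 524 mod 13 = 4 ✓.

x ≡ 524 (mod 728).


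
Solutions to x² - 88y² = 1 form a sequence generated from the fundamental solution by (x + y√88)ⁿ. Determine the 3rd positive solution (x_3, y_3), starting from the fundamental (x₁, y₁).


Step 1: Find the fundamental solution (x₁, y₁) of x² - 88y² = 1.
  Expand √88 as a continued fraction. a₀ = ⌊√88⌋ = 9; iterate m_{k+1} = d_k·a_k − m_k, d_{k+1} = (88 − m_{k+1}²)/d_k, a_{k+1} = ⌊(a₀ + m_{k+1})/d_{k+1}⌋ (starting m₀ = 0, d₀ = 1), with convergents p_k = a_k·p_{k-1} + p_{k-2}, q_k = a_k·q_{k-1} + q_{k-2} (p₋₁ = 1, q₋₁ = 0):
  k = 0: a₀ = 9; p₀/q₀ = 9/1; p₀² − 88·q₀² = 81 − 88 = -7.
  k = 1: m = 9, d = 7, a = ⌊(9 + 9)/7⌋ = 2; p/q = (2·9 + 1)/(2·1 + 0) = 19/2; p² − 88·q² = 361 − 352 = 9.
  k = 2: m = 5, d = 9, a = ⌊(9 + 5)/9⌋ = 1; p/q = (1·19 + 9)/(1·2 + 1) = 28/3; p² − 88·q² = 784 − 792 = -8.
  k = 3: m = 4, d = 8, a = ⌊(9 + 4)/8⌋ = 1; p/q = (1·28 + 19)/(1·3 + 2) = 47/5; p² − 88·q² = 2209 − 2200 = 9.
  k = 4: m = 4, d = 9, a = ⌊(9 + 4)/9⌋ = 1; p/q = (1·47 + 28)/(1·5 + 3) = 75/8; p² − 88·q² = 5625 − 5632 = -7.
  k = 5: m = 5, d = 7, a = ⌊(9 + 5)/7⌋ = 2; p/q = (2·75 + 47)/(2·8 + 5) = 197/21; p² − 88·q² = 38809 − 38808 = 1.
  The first convergent with p² − 88·q² = 1 gives the fundamental solution (x₁, y₁) = (197, 21).
Step 2: Apply the recurrence (x_{n+1}, y_{n+1}) = (x₁x_n + 88y₁y_n, x₁y_n + y₁x_n) repeatedly.
  From (x_1, y_1) = (197, 21): x_2 = 197·197 + 88·21·21 = 77617; y_2 = 197·21 + 21·197 = 8274.
  From (x_2, y_2) = (77617, 8274): x_3 = 197·77617 + 88·21·8274 = 30580901; y_3 = 197·8274 + 21·77617 = 3259935.
Step 3: Verify x_3² - 88·y_3² = 935191505971801 - 935191505971800 = 1 (should be 1). ✓

(x_1, y_1) = (197, 21); (x_3, y_3) = (30580901, 3259935).


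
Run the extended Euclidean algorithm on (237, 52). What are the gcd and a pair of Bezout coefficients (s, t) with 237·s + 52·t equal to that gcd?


Euclidean algorithm on (237, 52) — divide until remainder is 0:
  237 = 4 · 52 + 29
  52 = 1 · 29 + 23
  29 = 1 · 23 + 6
  23 = 3 · 6 + 5
  6 = 1 · 5 + 1
  5 = 5 · 1 + 0
gcd(237, 52) = 1.
Track Bezout coefficients alongside the remainders: start with r₀ = 237 = a·1 + b·0 (s = 1, t = 0) and r₁ = 52 = a·0 + b·1 (s = 0, t = 1); each new remainder r_{k+1} = r_{k-1} − q_k·r_k inherits s_{k+1} = s_{k-1} − q_k·s_k, t_{k+1} = t_{k-1} − q_k·t_k, so r_k = a·s_k + b·t_k at every step:
  q = 4: r = 29, s = 1 − 4·0 = 1, t = 0 − 4·1 = -4  (check: 237·1 + 52·(-4) = 29)
  q = 1: r = 23, s = 0 − 1·1 = -1, t = 1 − 1·(-4) = 5  (check: 237·(-1) + 52·5 = 23)
  q = 1: r = 6, s = 1 − 1·(-1) = 2, t = -4 − 1·5 = -9  (check: 237·2 + 52·(-9) = 6)
  q = 3: r = 5, s = -1 − 3·2 = -7, t = 5 − 3·(-9) = 32  (check: 237·(-7) + 52·32 = 5)
  q = 1: r = 1, s = 2 − 1·(-7) = 9, t = -9 − 1·32 = -41  (check: 237·9 + 52·(-41) = 1)
The row with r = 1 (the gcd) gives the Bezout coefficients s = 9, t = -41.
Result: 237 · (9) + 52 · (-41) = 1.

gcd(237, 52) = 1; s = 9, t = -41 (check: 237·9 + 52·(-41) = 1).


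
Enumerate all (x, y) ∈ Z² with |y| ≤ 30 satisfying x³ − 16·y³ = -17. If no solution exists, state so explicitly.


The equation is x³ - 16y³ = -17. For fixed y, x³ = 16·y³ − 17, so a solution requires the RHS to be a perfect cube.
Strategy: iterate y from -30 to 30, compute RHS = 16·y³ − 17, and check whether it is a (positive or negative) perfect cube.
Check small values of y:
  y = 0: RHS = -17 is not a perfect cube.
  y = 1: RHS = -1 = (-1)³ ⇒ x = -1 works.
  y = -1: RHS = -33 is not a perfect cube.
  y = 2: RHS = 111 is not a perfect cube.
  y = -2: RHS = -145 is not a perfect cube.
  y = 3: RHS = 415 is not a perfect cube.
  y = -3: RHS = -449 is not a perfect cube.
Continuing the search up to |y| = 30 finds no further solutions beyond those listed.
Collected solutions: (-1, 1).

Solutions (with |y| ≤ 30): (-1, 1).


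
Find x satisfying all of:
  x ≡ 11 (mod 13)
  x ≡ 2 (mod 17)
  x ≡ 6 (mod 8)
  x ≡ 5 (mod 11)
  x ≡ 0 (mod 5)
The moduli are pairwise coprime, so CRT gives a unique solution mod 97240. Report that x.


Product of moduli M = 13 · 17 · 8 · 11 · 5 = 97240.
Merge one congruence at a time:
  Start: x ≡ 11 (mod 13).
  Combine with x ≡ 2 (mod 17); new modulus lcm = 221.
    Write x = 11 + 13·t and substitute into x ≡ 2 (mod 17): 13·t ≡ 2 − 11 = -9 (mod 17).
    Reduce coefficients mod 17: 13·t ≡ 8 (mod 17).
    The inverse of 13 mod 17 is 4 (since 13·4 = 52 = 3·17 + 1), so t ≡ 4·8 = 32 ≡ 15 (mod 17).
    Then x = 11 + 13·15 = 206, valid modulo lcm(13, 17) = 221: x ≡ 206 (mod 221).
  Combine with x ≡ 6 (mod 8); new modulus lcm = 1768.
    Write x = 206 + 221·t and substitute into x ≡ 6 (mod 8): 221·t ≡ 6 − 206 = -200 (mod 8).
    Reduce coefficients mod 8: 5·t ≡ 0 (mod 8).
    The inverse of 5 mod 8 is 5 (since 5·5 = 25 = 3·8 + 1), so t ≡ 5·0 = 0 ≡ 0 (mod 8).
    Then x = 206 + 221·0 = 206, valid modulo lcm(221, 8) = 1768: x ≡ 206 (mod 1768).
  Combine with x ≡ 5 (mod 11); new modulus lcm = 19448.
    Write x = 206 + 1768·t and substitute into x ≡ 5 (mod 11): 1768·t ≡ 5 − 206 = -201 (mod 11).
    Reduce coefficients mod 11: 8·t ≡ 8 (mod 11).
    The inverse of 8 mod 11 is 7 (since 8·7 = 56 = 5·11 + 1), so t ≡ 7·8 = 56 ≡ 1 (mod 11).
    Then x = 206 + 1768·1 = 1974, valid modulo lcm(1768, 11) = 19448: x ≡ 1974 (mod 19448).
  Combine with x ≡ 0 (mod 5); new modulus lcm = 97240.
    Write x = 1974 + 19448·t and substitute into x ≡ 0 (mod 5): 19448·t ≡ 0 − 1974 = -1974 (mod 5).
    Reduce coefficients mod 5: 3·t ≡ 1 (mod 5).
    The inverse of 3 mod 5 is 2 (since 3·2 = 6 = 1·5 + 1), so t ≡ 2·1 = 2 ≡ 2 (mod 5).
    Then x = 1974 + 19448·2 = 40870, valid modulo lcm(19448, 5) = 97240: x ≡ 40870 (mod 97240).
Verify against each original: 40870 mod 13 = 11, 40870 mod 17 = 2, 40870 mod 8 = 6, 40870 mod 11 = 5, 40870 mod 5 = 0.

x ≡ 40870 (mod 97240).


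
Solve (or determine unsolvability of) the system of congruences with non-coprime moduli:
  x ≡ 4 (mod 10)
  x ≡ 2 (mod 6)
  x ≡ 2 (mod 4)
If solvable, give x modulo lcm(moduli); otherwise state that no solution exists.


Moduli 10, 6, 4 are not pairwise coprime, so CRT works modulo lcm(m_i) when all pairwise compatibility conditions hold.
Pairwise compatibility: gcd(m_i, m_j) must divide a_i - a_j for every pair.
Merge one congruence at a time:
  Start: x ≡ 4 (mod 10).
  Combine with x ≡ 2 (mod 6): gcd(10, 6) = 2; 2 - 4 = -2, which IS divisible by 2, so compatible.
    Write x = 4 + 10·t and substitute into x ≡ 2 (mod 6): 10·t ≡ 2 − 4 = -2 (mod 6).
    Divide the congruence (and modulus) by g = 2: 5·t ≡ -1 (mod 3).
    Reduce coefficients mod 3: 2·t ≡ 2 (mod 3).
    The inverse of 2 mod 3 is 2 (since 2·2 = 4 = 1·3 + 1), so t ≡ 2·2 = 4 ≡ 1 (mod 3).
    Then x = 4 + 10·1 = 14, valid modulo lcm(10, 6) = 30: x ≡ 14 (mod 30).
  Combine with x ≡ 2 (mod 4): gcd(30, 4) = 2; 2 - 14 = -12, which IS divisible by 2, so compatible.
    Write x = 14 + 30·t and substitute into x ≡ 2 (mod 4): 30·t ≡ 2 − 14 = -12 (mod 4).
    Divide the congruence (and modulus) by g = 2: 15·t ≡ -6 (mod 2).
    Reduce coefficients mod 2: 1·t ≡ 0 (mod 2).
    So t ≡ 0 (mod 2).
    Then x = 14 + 30·0 = 14, valid modulo lcm(30, 4) = 60: x ≡ 14 (mod 60).
Verify: 14 mod 10 = 4, 14 mod 6 = 2, 14 mod 4 = 2.

x ≡ 14 (mod 60).


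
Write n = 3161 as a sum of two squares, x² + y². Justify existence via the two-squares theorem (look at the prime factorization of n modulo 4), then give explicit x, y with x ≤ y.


Step 1: Factor n = 3161 = 29 · 109.
Step 2: Check the mod-4 condition on each prime factor: 29 ≡ 1 (mod 4), exponent 1; 109 ≡ 1 (mod 4), exponent 1.
All primes ≡ 3 (mod 4) appear to even exponent (or don't appear), so by the two-squares theorem n IS expressible as a sum of two squares.
Step 3: Build a representation. Here n = 29 · 109 is a product of primes ≡ 1 (mod 4). Each prime p ≡ 1 (mod 4) is itself a sum of two squares; find a² by testing p − a² for a perfect square:
  29: 29 − 1² = 28, 29 − 2² = 25 = 5² ⇒ 29 = 2² + 5².
  109: 109 − 1² = 108, 109 − 2² = 105, 109 − 3² = 100 = 10² ⇒ 109 = 3² + 10².
  Combine using the Brahmagupta–Fibonacci identity (a² + b²)(c² + d²) = (ac − bd)² + (ad + bc)² = (ac + bd)² + (ad − bc)²:
  29 · 109 = 3161: from (2² + 5²)(3² + 10²), take (2·3 − 5·10, 2·10 + 5·3) = (6 − 50, 20 + 15) = (-44, 35); dropping signs (only squares matter) gives (44, 35); check 44² + 35² = 1936 + 1225 = 3161 ✓.
Step 4: Order so x ≤ y and verify: 35² + 44² = 1225 + 1936 = 3161 = n. ✓

n = 3161 = 35² + 44² (one valid representation with x ≤ y).


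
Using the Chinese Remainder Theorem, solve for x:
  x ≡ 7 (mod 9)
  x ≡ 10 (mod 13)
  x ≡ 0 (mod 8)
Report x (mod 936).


Moduli 9, 13, 8 are pairwise coprime; by CRT there is a unique solution modulo M = 9 · 13 · 8 = 936.
Solve pairwise, accumulating the modulus:
  Start with x ≡ 7 (mod 9).
  Combine with x ≡ 10 (mod 13): since gcd(9, 13) = 1, we get a unique residue mod 117.
    Write x = 7 + 9·t and substitute into x ≡ 10 (mod 13): 9·t ≡ 10 − 7 = 3 (mod 13).
    The inverse of 9 mod 13 is 3 (since 9·3 = 27 = 2·13 + 1), so t ≡ 3·3 = 9 ≡ 9 (mod 13).
    Then x = 7 + 9·9 = 88, valid modulo lcm(9, 13) = 117: x ≡ 88 (mod 117).
  Combine with x ≡ 0 (mod 8): since gcd(117, 8) = 1, we get a unique residue mod 936.
    Write x = 88 + 117·t and substitute into x ≡ 0 (mod 8): 117·t ≡ 0 − 88 = -88 (mod 8).
    Reduce coefficients mod 8: 5·t ≡ 0 (mod 8).
    The inverse of 5 mod 8 is 5 (since 5·5 = 25 = 3·8 + 1), so t ≡ 5·0 = 0 ≡ 0 (mod 8).
    Then x = 88 + 117·0 = 88, valid modulo lcm(117, 8) = 936: x ≡ 88 (mod 936).
Verify: 88 mod 9 = 7 ✓, 88 mod 13 = 10 ✓, 88 mod 8 = 0 ✓.

x ≡ 88 (mod 936).


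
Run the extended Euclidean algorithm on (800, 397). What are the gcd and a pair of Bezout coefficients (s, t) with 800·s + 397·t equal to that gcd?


Euclidean algorithm on (800, 397) — divide until remainder is 0:
  800 = 2 · 397 + 6
  397 = 66 · 6 + 1
  6 = 6 · 1 + 0
gcd(800, 397) = 1.
Track Bezout coefficients alongside the remainders: start with r₀ = 800 = a·1 + b·0 (s = 1, t = 0) and r₁ = 397 = a·0 + b·1 (s = 0, t = 1); each new remainder r_{k+1} = r_{k-1} − q_k·r_k inherits s_{k+1} = s_{k-1} − q_k·s_k, t_{k+1} = t_{k-1} − q_k·t_k, so r_k = a·s_k + b·t_k at every step:
  q = 2: r = 6, s = 1 − 2·0 = 1, t = 0 − 2·1 = -2  (check: 800·1 + 397·(-2) = 6)
  q = 66: r = 1, s = 0 − 66·1 = -66, t = 1 − 66·(-2) = 133  (check: 800·(-66) + 397·133 = 1)
The row with r = 1 (the gcd) gives the Bezout coefficients s = -66, t = 133.
Result: 800 · (-66) + 397 · (133) = 1.

gcd(800, 397) = 1; s = -66, t = 133 (check: 800·(-66) + 397·133 = 1).


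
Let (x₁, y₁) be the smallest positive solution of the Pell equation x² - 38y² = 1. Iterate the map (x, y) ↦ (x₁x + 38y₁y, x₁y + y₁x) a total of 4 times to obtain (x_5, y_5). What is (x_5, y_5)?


Step 1: Find the fundamental solution (x₁, y₁) of x² - 38y² = 1.
  Expand √38 as a continued fraction. a₀ = ⌊√38⌋ = 6; iterate m_{k+1} = d_k·a_k − m_k, d_{k+1} = (38 − m_{k+1}²)/d_k, a_{k+1} = ⌊(a₀ + m_{k+1})/d_{k+1}⌋ (starting m₀ = 0, d₀ = 1), with convergents p_k = a_k·p_{k-1} + p_{k-2}, q_k = a_k·q_{k-1} + q_{k-2} (p₋₁ = 1, q₋₁ = 0):
  k = 0: a₀ = 6; p₀/q₀ = 6/1; p₀² − 38·q₀² = 36 − 38 = -2.
  k = 1: m = 6, d = 2, a = ⌊(6 + 6)/2⌋ = 6; p/q = (6·6 + 1)/(6·1 + 0) = 37/6; p² − 38·q² = 1369 − 1368 = 1.
  The first convergent with p² − 38·q² = 1 gives the fundamental solution (x₁, y₁) = (37, 6).
Step 2: Apply the recurrence (x_{n+1}, y_{n+1}) = (x₁x_n + 38y₁y_n, x₁y_n + y₁x_n) repeatedly.
  From (x_1, y_1) = (37, 6): x_2 = 37·37 + 38·6·6 = 2737; y_2 = 37·6 + 6·37 = 444.
  From (x_2, y_2) = (2737, 444): x_3 = 37·2737 + 38·6·444 = 202501; y_3 = 37·444 + 6·2737 = 32850.
  From (x_3, y_3) = (202501, 32850): x_4 = 37·202501 + 38·6·32850 = 14982337; y_4 = 37·32850 + 6·202501 = 2430456.
  From (x_4, y_4) = (14982337, 2430456): x_5 = 37·14982337 + 38·6·2430456 = 1108490437; y_5 = 37·2430456 + 6·14982337 = 179820894.
Step 3: Verify x_5² - 38·y_5² = 1228751048920450969 - 1228751048920450968 = 1 (should be 1). ✓

(x_1, y_1) = (37, 6); (x_5, y_5) = (1108490437, 179820894).
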